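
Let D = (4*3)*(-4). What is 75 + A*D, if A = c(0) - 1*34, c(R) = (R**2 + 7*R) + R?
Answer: 1707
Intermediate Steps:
c(R) = R**2 + 8*R
D = -48 (D = 12*(-4) = -48)
A = -34 (A = 0*(8 + 0) - 1*34 = 0*8 - 34 = 0 - 34 = -34)
75 + A*D = 75 - 34*(-48) = 75 + 1632 = 1707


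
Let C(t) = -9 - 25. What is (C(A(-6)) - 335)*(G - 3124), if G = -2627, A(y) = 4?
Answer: 2122119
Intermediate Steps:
C(t) = -34
(C(A(-6)) - 335)*(G - 3124) = (-34 - 335)*(-2627 - 3124) = -369*(-5751) = 2122119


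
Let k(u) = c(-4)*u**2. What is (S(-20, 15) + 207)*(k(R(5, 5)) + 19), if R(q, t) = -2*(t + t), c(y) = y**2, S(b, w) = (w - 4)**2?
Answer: 2105432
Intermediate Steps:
S(b, w) = (-4 + w)**2
R(q, t) = -4*t
k(u) = 16*u**2 (k(u) = (-4)**2*u**2 = 16*u**2)
(S(-20, 15) + 207)*(k(R(5, 5)) + 19) = ((-4 + 15)**2 + 207)*(16*(-4*5)**2 + 19) = (11**2 + 207)*(16*(-20)**2 + 19) = (121 + 207)*(16*400 + 19) = 328*(6400 + 19) = 328*6419 = 2105432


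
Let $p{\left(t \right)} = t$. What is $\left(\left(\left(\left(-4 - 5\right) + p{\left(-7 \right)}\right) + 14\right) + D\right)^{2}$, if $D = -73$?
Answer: $5625$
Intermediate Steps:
$\left(\left(\left(\left(-4 - 5\right) + p{\left(-7 \right)}\right) + 14\right) + D\right)^{2} = \left(\left(\left(\left(-4 - 5\right) - 7\right) + 14\right) - 73\right)^{2} = \left(\left(\left(-9 - 7\right) + 14\right) - 73\right)^{2} = \left(\left(-16 + 14\right) - 73\right)^{2} = \left(-2 - 73\right)^{2} = \left(-75\right)^{2} = 5625$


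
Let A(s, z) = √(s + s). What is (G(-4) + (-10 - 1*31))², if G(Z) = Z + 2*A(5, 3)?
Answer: 2065 - 180*√10 ≈ 1495.8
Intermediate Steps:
A(s, z) = √2*√s (A(s, z) = √(2*s) = √2*√s)
G(Z) = Z + 2*√10 (G(Z) = Z + 2*(√2*√5) = Z + 2*√10)
(G(-4) + (-10 - 1*31))² = ((-4 + 2*√10) + (-10 - 1*31))² = ((-4 + 2*√10) + (-10 - 31))² = ((-4 + 2*√10) - 41)² = (-45 + 2*√10)²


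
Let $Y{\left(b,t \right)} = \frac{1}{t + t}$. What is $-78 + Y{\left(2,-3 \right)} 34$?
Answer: $- \frac{251}{3} \approx -83.667$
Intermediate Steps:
$Y{\left(b,t \right)} = \frac{1}{2 t}$
$-78 + Y{\left(2,-3 \right)} 34 = -78 + \frac{1}{2 \left(-3\right)} 34 = -78 + \frac{1}{2} \left(- \frac{1}{3}\right) 34 = -78 - \frac{17}{3} = - \frac{251}{3}$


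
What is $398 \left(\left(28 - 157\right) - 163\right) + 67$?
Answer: $-116149$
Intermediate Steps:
$398 \left(\left(28 - 157\right) - 163\right) + 67 = 398 \left(-129 - 163\right) + 67 = 398 \left(-292\right) + 67 = -116216 + 67 = -116149$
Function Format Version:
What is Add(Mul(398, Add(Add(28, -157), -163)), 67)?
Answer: -116149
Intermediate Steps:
Add(Mul(398, Add(Add(28, -157), -163)), 67) = Add(Mul(398, Add(-129, -163)), 67) = Add(Mul(398, -292), 67) = Add(-116216, 67) = -116149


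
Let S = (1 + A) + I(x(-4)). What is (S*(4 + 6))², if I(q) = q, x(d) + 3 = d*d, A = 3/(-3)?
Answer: 16900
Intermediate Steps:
A = -1 (A = 3*(-⅓) = -1)
x(d) = -3 + d² (x(d) = -3 + d*d = -3 + d²)
S = 13 (S = (1 - 1) + (-3 + (-4)²) = 0 + (-3 + 16) = 0 + 13 = 13)
(S*(4 + 6))² = (13*(4 + 6))² = (13*10)² = 130² = 16900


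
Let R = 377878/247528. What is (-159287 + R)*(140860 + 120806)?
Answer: -2579216554275057/61882 ≈ -4.1680e+10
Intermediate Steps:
R = 188939/123764 (R = 377878*(1/247528) = 188939/123764 ≈ 1.5266)
(-159287 + R)*(140860 + 120806) = (-159287 + 188939/123764)*(140860 + 120806) = -19713807329/123764*261666 = -2579216554275057/61882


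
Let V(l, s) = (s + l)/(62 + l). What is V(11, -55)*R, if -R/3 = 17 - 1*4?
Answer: 1716/73 ≈ 23.507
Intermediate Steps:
V(l, s) = (l + s)/(62 + l)
R = -39 (R = -3*(17 - 1*4) = -3*(17 - 4) = -3*13 = -39)
V(11, -55)*R = ((11 - 55)/(62 + 11))*(-39) = (-44/73)*(-39) = ((1/73)*(-44))*(-39) = -44/73*(-39) = 1716/73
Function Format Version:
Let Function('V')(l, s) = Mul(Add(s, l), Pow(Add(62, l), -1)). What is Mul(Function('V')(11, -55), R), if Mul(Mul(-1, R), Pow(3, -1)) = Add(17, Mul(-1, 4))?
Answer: Rational(1716, 73) ≈ 23.507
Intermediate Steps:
Function('V')(l, s) = Mul(Pow(Add(62, l), -1), Add(l, s)) (Function('V')(l, s) = Mul(Add(l, s), Pow(Add(62, l), -1)) = Mul(Pow(Add(62, l), -1), Add(l, s)))
R = -39 (R = Mul(-3, Add(17, Mul(-1, 4))) = Mul(-3, Add(17, -4)) = Mul(-3, 13) = -39)
Mul(Function('V')(11, -55), R) = Mul(Mul(Pow(Add(62, 11), -1), Add(11, -55)), -39) = Mul(Mul(Pow(73, -1), -44), -39) = Mul(Mul(Rational(1, 73), -44), -39) = Mul(Rational(-44, 73), -39) = Rational(1716, 73)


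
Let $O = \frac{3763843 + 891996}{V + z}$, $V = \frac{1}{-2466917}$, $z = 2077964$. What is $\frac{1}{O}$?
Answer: $\frac{5126164716987}{11485568378363} \approx 0.44631$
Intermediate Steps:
$V = - \frac{1}{2466917} \approx -4.0536 \cdot 10^{-7}$
$O = \frac{11485568378363}{5126164716987}$ ($O = \frac{3763843 + 891996}{- \frac{1}{2466917} + 2077964} = \frac{4655839}{\frac{5126164716987}{2466917}} = 4655839 \cdot \frac{2466917}{5126164716987} = \frac{11485568378363}{5126164716987} \approx 2.2406$)
$\frac{1}{O} = \frac{1}{\frac{11485568378363}{5126164716987}} = \frac{5126164716987}{11485568378363}$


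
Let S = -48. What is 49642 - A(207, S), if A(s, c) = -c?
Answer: 49594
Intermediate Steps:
49642 - A(207, S) = 49642 - (-1)*(-48) = 49642 - 1*48 = 49642 - 48 = 49594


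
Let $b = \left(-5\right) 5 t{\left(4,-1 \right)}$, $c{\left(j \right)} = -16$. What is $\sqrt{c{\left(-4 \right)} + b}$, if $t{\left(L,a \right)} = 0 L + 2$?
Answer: $i \sqrt{66} \approx 8.124 i$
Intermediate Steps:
$t{\left(L,a \right)} = 2$ ($t{\left(L,a \right)} = 0 + 2 = 2$)
$b = -50$ ($b = \left(-5\right) 5 \cdot 2 = \left(-25\right) 2 = -50$)
$\sqrt{c{\left(-4 \right)} + b} = \sqrt{-16 - 50} = \sqrt{-66} = i \sqrt{66}$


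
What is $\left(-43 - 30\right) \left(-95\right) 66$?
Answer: $457710$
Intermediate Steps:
$\left(-43 - 30\right) \left(-95\right) 66 = \left(-73\right) \left(-95\right) 66 = 6935 \cdot 66 = 457710$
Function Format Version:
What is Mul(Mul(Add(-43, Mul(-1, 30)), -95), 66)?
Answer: 457710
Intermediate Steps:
Mul(Mul(Add(-43, Mul(-1, 30)), -95), 66) = Mul(Mul(Add(-43, -30), -95), 66) = Mul(Mul(-73, -95), 66) = Mul(6935, 66) = 457710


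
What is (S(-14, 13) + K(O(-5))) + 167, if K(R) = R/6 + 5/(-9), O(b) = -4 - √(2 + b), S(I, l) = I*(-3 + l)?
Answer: 232/9 - I*√3/6 ≈ 25.778 - 0.28868*I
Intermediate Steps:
K(R) = -5/9 + R/6 (K(R) = R*(⅙) + 5*(-⅑) = R/6 - 5/9 = -5/9 + R/6)
(S(-14, 13) + K(O(-5))) + 167 = (-14*(-3 + 13) + (-5/9 + (-4 - √(2 - 5))/6)) + 167 = (-14*10 + (-5/9 + (-4 - √(-3))/6)) + 167 = (-140 + (-5/9 + (-4 - I*√3)/6)) + 167 = (-140 + (-5/9 + (-⅔ - I*√3/6))) + 167 = (-140 + (-11/9 - I*√3/6)) + 167 = (-1271/9 - I*√3/6) + 167 = 232/9 - I*√3/6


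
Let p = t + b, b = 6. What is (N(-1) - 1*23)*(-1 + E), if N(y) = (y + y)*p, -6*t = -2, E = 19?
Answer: -642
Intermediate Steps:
t = ⅓ (t = -⅙*(-2) = ⅓ ≈ 0.33333)
p = 19/3 (p = ⅓ + 6 = 19/3 ≈ 6.3333)
N(y) = 38*y/3 (N(y) = (y + y)*(19/3) = (2*y)*(19/3) = 38*y/3)
(N(-1) - 1*23)*(-1 + E) = ((38/3)*(-1) - 1*23)*(-1 + 19) = (-38/3 - 23)*18 = -107/3*18 = -642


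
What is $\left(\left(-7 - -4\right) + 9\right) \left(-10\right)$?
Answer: $-60$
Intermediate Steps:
$\left(\left(-7 - -4\right) + 9\right) \left(-10\right) = \left(\left(-7 + 4\right) + 9\right) \left(-10\right) = \left(-3 + 9\right) \left(-10\right) = 6 \left(-10\right) = -60$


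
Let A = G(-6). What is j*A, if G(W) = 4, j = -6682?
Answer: -26728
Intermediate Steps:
A = 4
j*A = -6682*4 = -26728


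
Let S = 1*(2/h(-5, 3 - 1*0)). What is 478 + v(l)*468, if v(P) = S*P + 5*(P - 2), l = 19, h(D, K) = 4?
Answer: 44704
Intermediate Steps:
S = ½ (S = 1*(2/4) = 1*(2*(¼)) = 1*(½) = ½ ≈ 0.50000)
v(P) = -10 + 11*P/2 (v(P) = P/2 + 5*(P - 2) = P/2 + 5*(-2 + P) = P/2 + (-10 + 5*P) = -10 + 11*P/2)
478 + v(l)*468 = 478 + (-10 + (11/2)*19)*468 = 478 + (-10 + 209/2)*468 = 478 + (189/2)*468 = 478 + 44226 = 44704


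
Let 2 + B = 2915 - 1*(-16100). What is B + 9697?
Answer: 28710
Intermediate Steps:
B = 19013 (B = -2 + (2915 - 1*(-16100)) = -2 + (2915 + 16100) = -2 + 19015 = 19013)
B + 9697 = 19013 + 9697 = 28710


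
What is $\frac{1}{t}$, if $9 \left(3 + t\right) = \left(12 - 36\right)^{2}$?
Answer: $\frac{1}{61} \approx 0.016393$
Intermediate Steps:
$t = 61$ ($t = -3 + \frac{\left(12 - 36\right)^{2}}{9} = -3 + \frac{\left(-24\right)^{2}}{9} = -3 + \frac{1}{9} \cdot 576 = -3 + 64 = 61$)
$\frac{1}{t} = \frac{1}{61}$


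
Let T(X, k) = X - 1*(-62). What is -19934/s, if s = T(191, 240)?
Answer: -19934/253 ≈ -78.791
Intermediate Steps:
T(X, k) = 62 + X (T(X, k) = X + 62 = 62 + X)
s = 253 (s = 62 + 191 = 253)
-19934/s = -19934/253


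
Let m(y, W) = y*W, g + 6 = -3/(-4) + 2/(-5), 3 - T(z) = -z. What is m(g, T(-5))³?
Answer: 1442897/1000 ≈ 1442.9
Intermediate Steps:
T(z) = 3 + z (T(z) = 3 - (-1)*z = 3 + z)
g = -113/20 (g = -6 + (-3/(-4) + 2/(-5)) = -6 + (-3*(-¼) + 2*(-⅕)) = -6 + (¾ - ⅖) = -6 + 7/20 = -113/20 ≈ -5.6500)
m(y, W) = W*y
m(g, T(-5))³ = ((3 - 5)*(-113/20))³ = (-2*(-113/20))³ = (113/10)³ = 1442897/1000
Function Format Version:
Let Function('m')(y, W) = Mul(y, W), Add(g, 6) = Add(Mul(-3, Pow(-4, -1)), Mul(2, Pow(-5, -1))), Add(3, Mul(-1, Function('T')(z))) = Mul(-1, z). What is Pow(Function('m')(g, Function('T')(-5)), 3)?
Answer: Rational(1442897, 1000) ≈ 1442.9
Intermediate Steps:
Function('T')(z) = Add(3, z) (Function('T')(z) = Add(3, Mul(-1, Mul(-1, z))) = Add(3, z))
g = Rational(-113, 20) (g = Add(-6, Add(Mul(-3, Pow(-4, -1)), Mul(2, Pow(-5, -1)))) = Add(-6, Add(Mul(-3, Rational(-1, 4)), Mul(2, Rational(-1, 5)))) = Add(-6, Add(Rational(3, 4), Rational(-2, 5))) = Add(-6, Rational(7, 20)) = Rational(-113, 20) ≈ -5.6500)
Function('m')(y, W) = Mul(W, y)
Pow(Function('m')(g, Function('T')(-5)), 3) = Pow(Mul(Add(3, -5), Rational(-113, 20)), 3) = Pow(Mul(-2, Rational(-113, 20)), 3) = Pow(Rational(113, 10), 3) = Rational(1442897, 1000)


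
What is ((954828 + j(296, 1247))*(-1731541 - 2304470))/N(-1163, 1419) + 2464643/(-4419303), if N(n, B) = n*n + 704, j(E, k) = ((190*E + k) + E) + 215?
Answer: -354218195128855247/117265165269 ≈ -3.0207e+6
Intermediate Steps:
j(E, k) = 215 + k + 191*E (j(E, k) = ((k + 190*E) + E) + 215 = (k + 191*E) + 215 = 215 + k + 191*E)
N(n, B) = 704 + n² (N(n, B) = n² + 704 = 704 + n²)
((954828 + j(296, 1247))*(-1731541 - 2304470))/N(-1163, 1419) + 2464643/(-4419303) = ((954828 + (215 + 1247 + 191*296))*(-1731541 - 2304470))/(704 + (-1163)²) + 2464643/(-4419303) = ((954828 + (215 + 1247 + 56536))*(-4036011))/(704 + 1352569) + 2464643*(-1/4419303) = ((954828 + 57998)*(-4036011))/1353273 - 144979/259959 = (1012826*(-4036011))*(1/1353273) - 144979/259959 = -4087776877086*1/1353273 - 144979/259959 = -1362592292362/451091 - 144979/259959 = -354218195128855247/117265165269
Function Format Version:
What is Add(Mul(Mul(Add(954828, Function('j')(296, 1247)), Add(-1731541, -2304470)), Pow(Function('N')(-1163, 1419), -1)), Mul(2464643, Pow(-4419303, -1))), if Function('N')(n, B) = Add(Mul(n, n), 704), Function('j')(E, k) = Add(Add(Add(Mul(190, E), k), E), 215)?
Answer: Rational(-354218195128855247, 117265165269) ≈ -3.0207e+6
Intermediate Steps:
Function('j')(E, k) = Add(215, k, Mul(191, E)) (Function('j')(E, k) = Add(Add(Add(k, Mul(190, E)), E), 215) = Add(Add(k, Mul(191, E)), 215) = Add(215, k, Mul(191, E)))
Function('N')(n, B) = Add(704, Pow(n, 2)) (Function('N')(n, B) = Add(Pow(n, 2), 704) = Add(704, Pow(n, 2)))
Add(Mul(Mul(Add(954828, Function('j')(296, 1247)), Add(-1731541, -2304470)), Pow(Function('N')(-1163, 1419), -1)), Mul(2464643, Pow(-4419303, -1))) = Add(Mul(Mul(Add(954828, Add(215, 1247, Mul(191, 296))), Add(-1731541, -2304470)), Pow(Add(704, Pow(-1163, 2)), -1)), Mul(2464643, Pow(-4419303, -1))) = Add(Mul(Mul(Add(954828, Add(215, 1247, 56536)), -4036011), Pow(Add(704, 1352569), -1)), Mul(2464643, Rational(-1, 4419303))) = Add(Mul(Mul(Add(954828, 57998), -4036011), Pow(1353273, -1)), Rational(-144979, 259959)) = Add(Mul(Mul(1012826, -4036011), Rational(1, 1353273)), Rational(-144979, 259959)) = Add(Mul(-4087776877086, Rational(1, 1353273)), Rational(-144979, 259959)) = Add(Rational(-1362592292362, 451091), Rational(-144979, 259959)) = Rational(-354218195128855247, 117265165269)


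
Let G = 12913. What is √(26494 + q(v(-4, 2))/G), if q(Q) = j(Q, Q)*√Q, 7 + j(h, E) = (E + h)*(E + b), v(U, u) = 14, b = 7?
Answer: √(4417757105086 + 7502453*√14)/12913 ≈ 162.77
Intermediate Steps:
j(h, E) = -7 + (7 + E)*(E + h) (j(h, E) = -7 + (E + h)*(E + 7) = -7 + (E + h)*(7 + E) = -7 + (7 + E)*(E + h))
q(Q) = √Q*(-7 + 2*Q² + 14*Q) (q(Q) = (-7 + Q² + 7*Q + 7*Q + Q*Q)*√Q = (-7 + Q² + 7*Q + 7*Q + Q²)*√Q = (-7 + 2*Q² + 14*Q)*√Q = √Q*(-7 + 2*Q² + 14*Q))
√(26494 + q(v(-4, 2))/G) = √(26494 + (√14*(-7 + 2*14² + 14*14))/12913) = √(26494 + (√14*(-7 + 2*196 + 196))*(1/12913)) = √(26494 + (√14*(-7 + 392 + 196))*(1/12913)) = √(26494 + (√14*581)*(1/12913)) = √(26494 + (581*√14)*(1/12913)) = √(26494 + 581*√14/12913)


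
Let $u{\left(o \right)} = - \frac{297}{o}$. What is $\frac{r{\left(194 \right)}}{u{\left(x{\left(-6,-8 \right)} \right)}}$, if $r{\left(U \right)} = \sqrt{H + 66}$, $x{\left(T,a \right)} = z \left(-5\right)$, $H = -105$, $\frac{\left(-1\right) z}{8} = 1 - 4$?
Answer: $\frac{40 i \sqrt{39}}{99} \approx 2.5232 i$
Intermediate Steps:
$z = 24$ ($z = - 8 \left(1 - 4\right) = \left(-8\right) \left(-3\right) = 24$)
$x{\left(T,a \right)} = -120$ ($x{\left(T,a \right)} = 24 \left(-5\right) = -120$)
$r{\left(U \right)} = i \sqrt{39}$ ($r{\left(U \right)} = \sqrt{-105 + 66} = \sqrt{-39} = i \sqrt{39}$)
$\frac{r{\left(194 \right)}}{u{\left(x{\left(-6,-8 \right)} \right)}} = \frac{i \sqrt{39}}{\left(-297\right) \frac{1}{-120}} = \frac{i \sqrt{39}}{\left(-297\right) \left(- \frac{1}{120}\right)} = \frac{i \sqrt{39}}{\frac{99}{40}} = i \sqrt{39} \cdot \frac{40}{99} = \frac{40 i \sqrt{39}}{99}$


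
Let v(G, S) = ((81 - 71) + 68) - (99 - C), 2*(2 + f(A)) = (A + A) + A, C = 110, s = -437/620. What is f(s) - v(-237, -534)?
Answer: -114151/1240 ≈ -92.057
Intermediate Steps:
s = -437/620 (s = -437*1/620 = -437/620 ≈ -0.70484)
f(A) = -2 + 3*A/2 (f(A) = -2 + ((A + A) + A)/2 = -2 + (2*A + A)/2 = -2 + (3*A)/2 = -2 + 3*A/2)
v(G, S) = 89 (v(G, S) = ((81 - 71) + 68) - (99 - 1*110) = (10 + 68) - (99 - 110) = 78 - 1*(-11) = 78 + 11 = 89)
f(s) - v(-237, -534) = (-2 + (3/2)*(-437/620)) - 1*89 = (-2 - 1311/1240) - 89 = -3791/1240 - 89 = -114151/1240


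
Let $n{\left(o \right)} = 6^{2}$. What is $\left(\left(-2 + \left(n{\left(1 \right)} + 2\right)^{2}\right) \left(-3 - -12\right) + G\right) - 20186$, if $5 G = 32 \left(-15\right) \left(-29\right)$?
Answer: $-4424$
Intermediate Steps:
$n{\left(o \right)} = 36$
$G = 2784$ ($G = \frac{32 \left(-15\right) \left(-29\right)}{5} = \frac{\left(-480\right) \left(-29\right)}{5} = \frac{1}{5} \cdot 13920 = 2784$)
$\left(\left(-2 + \left(n{\left(1 \right)} + 2\right)^{2}\right) \left(-3 - -12\right) + G\right) - 20186 = \left(\left(-2 + \left(36 + 2\right)^{2}\right) \left(-3 - -12\right) + 2784\right) - 20186 = \left(\left(-2 + 38^{2}\right) \left(-3 + 12\right) + 2784\right) - 20186 = \left(\left(-2 + 1444\right) 9 + 2784\right) - 20186 = \left(1442 \cdot 9 + 2784\right) - 20186 = \left(12978 + 2784\right) - 20186 = 15762 - 20186 = -4424$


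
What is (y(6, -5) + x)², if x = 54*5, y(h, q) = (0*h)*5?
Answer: 72900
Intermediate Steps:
y(h, q) = 0 (y(h, q) = 0*5 = 0)
x = 270
(y(6, -5) + x)² = (0 + 270)² = 270² = 72900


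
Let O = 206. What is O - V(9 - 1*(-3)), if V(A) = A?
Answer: 194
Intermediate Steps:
O - V(9 - 1*(-3)) = 206 - (9 - 1*(-3)) = 206 - (9 + 3) = 206 - 1*12 = 206 - 12 = 194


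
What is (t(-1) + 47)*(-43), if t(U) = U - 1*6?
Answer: -1720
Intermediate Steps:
t(U) = -6 + U (t(U) = U - 6 = -6 + U)
(t(-1) + 47)*(-43) = ((-6 - 1) + 47)*(-43) = (-7 + 47)*(-43) = 40*(-43) = -1720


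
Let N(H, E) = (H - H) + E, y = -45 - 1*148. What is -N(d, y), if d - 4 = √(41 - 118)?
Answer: 193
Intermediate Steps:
d = 4 + I*√77 (d = 4 + √(41 - 118) = 4 + √(-77) = 4 + I*√77 ≈ 4.0 + 8.775*I)
y = -193 (y = -45 - 148 = -193)
N(H, E) = E (N(H, E) = 0 + E = E)
-N(d, y) = -1*(-193) = 193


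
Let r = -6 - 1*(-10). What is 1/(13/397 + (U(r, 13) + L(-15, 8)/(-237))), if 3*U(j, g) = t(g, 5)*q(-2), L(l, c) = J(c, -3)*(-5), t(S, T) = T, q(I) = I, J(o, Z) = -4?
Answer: -31363/106163 ≈ -0.29542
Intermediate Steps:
L(l, c) = 20 (L(l, c) = -4*(-5) = 20)
r = 4 (r = -6 + 10 = 4)
U(j, g) = -10/3 (U(j, g) = (5*(-2))/3 = (⅓)*(-10) = -10/3)
1/(13/397 + (U(r, 13) + L(-15, 8)/(-237))) = 1/(13/397 + (-10/3 + 20/(-237))) = 1/(13*(1/397) + (-10/3 + 20*(-1/237))) = 1/(13/397 + (-10/3 - 20/237)) = 1/(13/397 - 270/79) = 1/(-106163/31363) = -31363/106163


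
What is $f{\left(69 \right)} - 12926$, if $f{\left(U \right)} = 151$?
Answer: $-12775$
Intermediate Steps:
$f{\left(69 \right)} - 12926 = 151 - 12926 = -12775$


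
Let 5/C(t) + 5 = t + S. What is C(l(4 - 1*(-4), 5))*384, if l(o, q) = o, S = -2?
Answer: 1920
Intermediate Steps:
C(t) = 5/(-7 + t) (C(t) = 5/(-5 + (t - 2)) = 5/(-5 + (-2 + t)) = 5/(-7 + t))
C(l(4 - 1*(-4), 5))*384 = (5/(-7 + (4 - 1*(-4))))*384 = (5/(-7 + (4 + 4)))*384 = (5/(-7 + 8))*384 = (5/1)*384 = (5*1)*384 = 5*384 = 1920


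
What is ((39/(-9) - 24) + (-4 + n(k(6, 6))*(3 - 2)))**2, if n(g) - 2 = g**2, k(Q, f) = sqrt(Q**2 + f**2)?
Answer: 15625/9 ≈ 1736.1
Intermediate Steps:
n(g) = 2 + g**2
((39/(-9) - 24) + (-4 + n(k(6, 6))*(3 - 2)))**2 = ((39/(-9) - 24) + (-4 + (2 + (sqrt(6**2 + 6**2))**2)*(3 - 2)))**2 = ((39*(-1/9) - 24) + (-4 + (2 + (sqrt(36 + 36))**2)*1))**2 = ((-13/3 - 24) + (-4 + (2 + (sqrt(72))**2)*1))**2 = (-85/3 + (-4 + (2 + (6*sqrt(2))**2)*1))**2 = (-85/3 + (-4 + (2 + 72)*1))**2 = (-85/3 + (-4 + 74*1))**2 = (-85/3 + (-4 + 74))**2 = (-85/3 + 70)**2 = (125/3)**2 = 15625/9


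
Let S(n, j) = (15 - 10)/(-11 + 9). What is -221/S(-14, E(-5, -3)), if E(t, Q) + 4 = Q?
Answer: 442/5 ≈ 88.400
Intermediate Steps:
E(t, Q) = -4 + Q
S(n, j) = -5/2 (S(n, j) = 5/(-2) = 5*(-½) = -5/2)
-221/S(-14, E(-5, -3)) = -221/(-5/2) = -221*(-⅖) = 442/5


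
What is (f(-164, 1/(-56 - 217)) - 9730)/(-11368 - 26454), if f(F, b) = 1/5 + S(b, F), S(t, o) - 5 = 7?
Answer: 48589/189110 ≈ 0.25694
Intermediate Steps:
S(t, o) = 12 (S(t, o) = 5 + 7 = 12)
f(F, b) = 61/5 (f(F, b) = 1/5 + 12 = ⅕ + 12 = 61/5)
(f(-164, 1/(-56 - 217)) - 9730)/(-11368 - 26454) = (61/5 - 9730)/(-11368 - 26454) = -48589/5/(-37822) = -48589/5*(-1/37822) = 48589/189110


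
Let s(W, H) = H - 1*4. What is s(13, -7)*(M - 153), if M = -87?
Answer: 2640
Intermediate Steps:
s(W, H) = -4 + H (s(W, H) = H - 4 = -4 + H)
s(13, -7)*(M - 153) = (-4 - 7)*(-87 - 153) = -11*(-240) = 2640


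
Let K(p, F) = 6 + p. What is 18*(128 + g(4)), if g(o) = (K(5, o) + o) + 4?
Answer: 2646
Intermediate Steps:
g(o) = 15 + o (g(o) = ((6 + 5) + o) + 4 = (11 + o) + 4 = 15 + o)
18*(128 + g(4)) = 18*(128 + (15 + 4)) = 18*(128 + 19) = 18*147 = 2646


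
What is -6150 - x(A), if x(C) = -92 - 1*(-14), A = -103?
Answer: -6072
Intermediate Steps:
x(C) = -78 (x(C) = -92 + 14 = -78)
-6150 - x(A) = -6150 - 1*(-78) = -6150 + 78 = -6072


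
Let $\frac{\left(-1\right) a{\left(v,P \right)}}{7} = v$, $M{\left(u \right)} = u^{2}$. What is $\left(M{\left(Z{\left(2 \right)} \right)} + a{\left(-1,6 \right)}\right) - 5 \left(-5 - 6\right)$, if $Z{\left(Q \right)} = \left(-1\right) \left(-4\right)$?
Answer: $78$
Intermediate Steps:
$Z{\left(Q \right)} = 4$
$a{\left(v,P \right)} = - 7 v$
$\left(M{\left(Z{\left(2 \right)} \right)} + a{\left(-1,6 \right)}\right) - 5 \left(-5 - 6\right) = \left(4^{2} - -7\right) - 5 \left(-5 - 6\right) = \left(16 + 7\right) - -55 = 23 + 55 = 78$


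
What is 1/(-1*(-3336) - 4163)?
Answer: -1/827 ≈ -0.0012092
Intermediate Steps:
1/(-1*(-3336) - 4163) = 1/(3336 - 4163) = 1/(-827) = -1/827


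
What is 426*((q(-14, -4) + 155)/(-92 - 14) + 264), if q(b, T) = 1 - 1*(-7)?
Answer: 5925873/53 ≈ 1.1181e+5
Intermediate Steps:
q(b, T) = 8 (q(b, T) = 1 + 7 = 8)
426*((q(-14, -4) + 155)/(-92 - 14) + 264) = 426*((8 + 155)/(-92 - 14) + 264) = 426*(163/(-106) + 264) = 426*(163*(-1/106) + 264) = 426*(-163/106 + 264) = 426*(27821/106) = 5925873/53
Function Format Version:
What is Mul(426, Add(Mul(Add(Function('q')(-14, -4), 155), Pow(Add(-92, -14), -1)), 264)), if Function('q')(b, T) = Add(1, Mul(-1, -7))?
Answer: Rational(5925873, 53) ≈ 1.1181e+5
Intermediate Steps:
Function('q')(b, T) = 8 (Function('q')(b, T) = Add(1, 7) = 8)
Mul(426, Add(Mul(Add(Function('q')(-14, -4), 155), Pow(Add(-92, -14), -1)), 264)) = Mul(426, Add(Mul(Add(8, 155), Pow(Add(-92, -14), -1)), 264)) = Mul(426, Add(Mul(163, Pow(-106, -1)), 264)) = Mul(426, Add(Mul(163, Rational(-1, 106)), 264)) = Mul(426, Add(Rational(-163, 106), 264)) = Mul(426, Rational(27821, 106)) = Rational(5925873, 53)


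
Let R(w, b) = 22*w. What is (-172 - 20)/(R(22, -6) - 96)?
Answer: -48/97 ≈ -0.49485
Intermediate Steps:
(-172 - 20)/(R(22, -6) - 96) = (-172 - 20)/(22*22 - 96) = -192/(484 - 96) = -192/388 = -192*1/388 = -48/97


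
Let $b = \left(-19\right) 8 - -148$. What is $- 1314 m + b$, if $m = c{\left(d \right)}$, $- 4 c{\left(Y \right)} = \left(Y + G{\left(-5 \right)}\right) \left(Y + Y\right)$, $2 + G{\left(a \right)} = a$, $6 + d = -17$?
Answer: $453326$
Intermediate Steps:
$d = -23$ ($d = -6 - 17 = -23$)
$G{\left(a \right)} = -2 + a$
$c{\left(Y \right)} = - \frac{Y \left(-7 + Y\right)}{2}$ ($c{\left(Y \right)} = - \frac{\left(Y - 7\right) \left(Y + Y\right)}{4} = - \frac{\left(Y - 7\right) 2 Y}{4} = - \frac{\left(-7 + Y\right) 2 Y}{4} = - \frac{2 Y \left(-7 + Y\right)}{4} = - \frac{Y \left(-7 + Y\right)}{2}$)
$m = -345$ ($m = \frac{1}{2} \left(-23\right) \left(7 - -23\right) = \frac{1}{2} \left(-23\right) \left(7 + 23\right) = \frac{1}{2} \left(-23\right) 30 = -345$)
$b = -4$ ($b = -152 + 148 = -4$)
$- 1314 m + b = \left(-1314\right) \left(-345\right) - 4 = 453330 - 4 = 453326$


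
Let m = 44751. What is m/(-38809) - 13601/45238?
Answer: -2552286947/1755641542 ≈ -1.4538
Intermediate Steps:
m/(-38809) - 13601/45238 = 44751/(-38809) - 13601/45238 = 44751*(-1/38809) - 13601*1/45238 = -44751/38809 - 13601/45238 = -2552286947/1755641542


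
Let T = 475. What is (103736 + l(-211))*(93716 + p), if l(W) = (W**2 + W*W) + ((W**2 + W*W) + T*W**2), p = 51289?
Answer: 3107354921475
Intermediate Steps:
l(W) = 479*W**2 (l(W) = (W**2 + W*W) + ((W**2 + W*W) + 475*W**2) = (W**2 + W**2) + ((W**2 + W**2) + 475*W**2) = 2*W**2 + (2*W**2 + 475*W**2) = 2*W**2 + 477*W**2 = 479*W**2)
(103736 + l(-211))*(93716 + p) = (103736 + 479*(-211)**2)*(93716 + 51289) = (103736 + 479*44521)*145005 = (103736 + 21325559)*145005 = 21429295*145005 = 3107354921475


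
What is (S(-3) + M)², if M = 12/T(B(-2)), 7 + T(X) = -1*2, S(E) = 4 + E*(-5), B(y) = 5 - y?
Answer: 2809/9 ≈ 312.11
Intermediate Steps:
S(E) = 4 - 5*E
T(X) = -9 (T(X) = -7 - 1*2 = -7 - 2 = -9)
M = -4/3 (M = 12/(-9) = 12*(-⅑) = -4/3 ≈ -1.3333)
(S(-3) + M)² = ((4 - 5*(-3)) - 4/3)² = ((4 + 15) - 4/3)² = (19 - 4/3)² = (53/3)² = 2809/9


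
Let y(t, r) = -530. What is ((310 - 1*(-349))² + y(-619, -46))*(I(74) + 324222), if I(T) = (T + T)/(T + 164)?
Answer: 16735194487492/119 ≈ 1.4063e+11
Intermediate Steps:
I(T) = 2*T/(164 + T) (I(T) = (2*T)/(164 + T) = 2*T/(164 + T))
((310 - 1*(-349))² + y(-619, -46))*(I(74) + 324222) = ((310 - 1*(-349))² - 530)*(2*74/(164 + 74) + 324222) = ((310 + 349)² - 530)*(2*74/238 + 324222) = (659² - 530)*(2*74*(1/238) + 324222) = (434281 - 530)*(74/119 + 324222) = 433751*(38582492/119) = 16735194487492/119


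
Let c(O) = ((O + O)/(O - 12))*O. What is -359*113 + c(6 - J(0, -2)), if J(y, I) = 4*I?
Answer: -40371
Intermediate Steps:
c(O) = 2*O²/(-12 + O) (c(O) = ((2*O)/(-12 + O))*O = (2*O/(-12 + O))*O = 2*O²/(-12 + O))
-359*113 + c(6 - J(0, -2)) = -359*113 + 2*(6 - 4*(-2))²/(-12 + (6 - 4*(-2))) = -40567 + 2*(6 - 1*(-8))²/(-12 + (6 - 1*(-8))) = -40567 + 2*(6 + 8)²/(-12 + (6 + 8)) = -40567 + 2*14²/(-12 + 14) = -40567 + 2*196/2 = -40567 + 2*196*(½) = -40567 + 196 = -40371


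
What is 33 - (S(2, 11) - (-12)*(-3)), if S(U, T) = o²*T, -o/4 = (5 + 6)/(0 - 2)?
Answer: -5255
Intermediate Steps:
o = 22 (o = -4*(5 + 6)/(0 - 2) = -44/(-2) = -44*(-1)/2 = -4*(-11/2) = 22)
S(U, T) = 484*T (S(U, T) = 22²*T = 484*T)
33 - (S(2, 11) - (-12)*(-3)) = 33 - (484*11 - (-12)*(-3)) = 33 - (5324 - 1*36) = 33 - (5324 - 36) = 33 - 1*5288 = 33 - 5288 = -5255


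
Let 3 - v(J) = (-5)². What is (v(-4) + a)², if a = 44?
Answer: 484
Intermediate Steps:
v(J) = -22 (v(J) = 3 - 1*(-5)² = 3 - 1*25 = 3 - 25 = -22)
(v(-4) + a)² = (-22 + 44)² = 22² = 484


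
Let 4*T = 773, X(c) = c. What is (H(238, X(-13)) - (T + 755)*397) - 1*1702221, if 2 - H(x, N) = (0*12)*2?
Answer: -8314697/4 ≈ -2.0787e+6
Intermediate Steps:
H(x, N) = 2 (H(x, N) = 2 - 0*12*2 = 2 - 0*2 = 2 - 1*0 = 2 + 0 = 2)
T = 773/4 (T = (¼)*773 = 773/4 ≈ 193.25)
(H(238, X(-13)) - (T + 755)*397) - 1*1702221 = (2 - (773/4 + 755)*397) - 1*1702221 = (2 - 3793*397/4) - 1702221 = (2 - 1*1505821/4) - 1702221 = (2 - 1505821/4) - 1702221 = -1505813/4 - 1702221 = -8314697/4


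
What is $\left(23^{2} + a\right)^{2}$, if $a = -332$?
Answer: $38809$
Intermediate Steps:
$\left(23^{2} + a\right)^{2} = \left(23^{2} - 332\right)^{2} = \left(529 - 332\right)^{2} = 197^{2} = 38809$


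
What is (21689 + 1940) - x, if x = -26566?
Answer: 50195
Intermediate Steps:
(21689 + 1940) - x = (21689 + 1940) - 1*(-26566) = 23629 + 26566 = 50195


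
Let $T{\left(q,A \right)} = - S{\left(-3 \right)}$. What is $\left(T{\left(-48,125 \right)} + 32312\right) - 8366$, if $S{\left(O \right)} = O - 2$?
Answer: $23951$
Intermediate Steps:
$S{\left(O \right)} = -2 + O$
$T{\left(q,A \right)} = 5$ ($T{\left(q,A \right)} = - (-2 - 3) = \left(-1\right) \left(-5\right) = 5$)
$\left(T{\left(-48,125 \right)} + 32312\right) - 8366 = \left(5 + 32312\right) - 8366 = 32317 - 8366 = 23951$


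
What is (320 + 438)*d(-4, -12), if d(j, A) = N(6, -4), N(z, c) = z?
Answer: 4548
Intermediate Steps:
d(j, A) = 6
(320 + 438)*d(-4, -12) = (320 + 438)*6 = 758*6 = 4548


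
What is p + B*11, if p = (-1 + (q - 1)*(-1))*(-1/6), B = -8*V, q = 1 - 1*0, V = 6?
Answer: -3167/6 ≈ -527.83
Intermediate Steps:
q = 1 (q = 1 + 0 = 1)
B = -48 (B = -8*6 = -48)
p = ⅙ (p = (-1 + (1 - 1)*(-1))*(-1/6) = (-1 + 0*(-1))*(-1*⅙) = (-1 + 0)*(-⅙) = -1*(-⅙) = ⅙ ≈ 0.16667)
p + B*11 = ⅙ - 48*11 = ⅙ - 528 = -3167/6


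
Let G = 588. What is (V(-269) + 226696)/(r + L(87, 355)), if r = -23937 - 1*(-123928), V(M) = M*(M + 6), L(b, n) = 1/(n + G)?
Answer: 280488749/94291514 ≈ 2.9747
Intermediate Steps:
L(b, n) = 1/(588 + n) (L(b, n) = 1/(n + 588) = 1/(588 + n))
V(M) = M*(6 + M)
r = 99991 (r = -23937 + 123928 = 99991)
(V(-269) + 226696)/(r + L(87, 355)) = (-269*(6 - 269) + 226696)/(99991 + 1/(588 + 355)) = (-269*(-263) + 226696)/(99991 + 1/943) = (70747 + 226696)/(99991 + 1/943) = 297443/(94291514/943) = 297443*(943/94291514) = 280488749/94291514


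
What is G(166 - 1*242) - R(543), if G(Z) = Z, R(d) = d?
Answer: -619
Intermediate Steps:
G(166 - 1*242) - R(543) = (166 - 1*242) - 1*543 = (166 - 242) - 543 = -76 - 543 = -619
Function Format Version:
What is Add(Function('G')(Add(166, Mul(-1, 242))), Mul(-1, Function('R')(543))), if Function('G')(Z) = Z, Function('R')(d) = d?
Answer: -619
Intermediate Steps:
Add(Function('G')(Add(166, Mul(-1, 242))), Mul(-1, Function('R')(543))) = Add(Add(166, Mul(-1, 242)), Mul(-1, 543)) = Add(Add(166, -242), -543) = Add(-76, -543) = -619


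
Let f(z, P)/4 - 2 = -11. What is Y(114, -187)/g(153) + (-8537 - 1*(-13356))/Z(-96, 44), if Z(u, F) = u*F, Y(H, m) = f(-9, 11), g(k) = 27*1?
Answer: -10451/4224 ≈ -2.4742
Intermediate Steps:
f(z, P) = -36 (f(z, P) = 8 + 4*(-11) = 8 - 44 = -36)
g(k) = 27
Y(H, m) = -36
Z(u, F) = F*u
Y(114, -187)/g(153) + (-8537 - 1*(-13356))/Z(-96, 44) = -36/27 + (-8537 - 1*(-13356))/((44*(-96))) = -36*1/27 + (-8537 + 13356)/(-4224) = -4/3 + 4819*(-1/4224) = -4/3 - 4819/4224 = -10451/4224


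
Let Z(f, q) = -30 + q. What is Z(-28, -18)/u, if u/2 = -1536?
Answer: 1/64 ≈ 0.015625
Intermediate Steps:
u = -3072 (u = 2*(-1536) = -3072)
Z(-28, -18)/u = (-30 - 18)/(-3072) = -48*(-1/3072) = 1/64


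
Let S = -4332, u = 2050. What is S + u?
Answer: -2282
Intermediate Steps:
S + u = -4332 + 2050 = -2282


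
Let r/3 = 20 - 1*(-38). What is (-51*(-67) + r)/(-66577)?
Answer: -513/9511 ≈ -0.053938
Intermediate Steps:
r = 174 (r = 3*(20 - 1*(-38)) = 3*(20 + 38) = 3*58 = 174)
(-51*(-67) + r)/(-66577) = (-51*(-67) + 174)/(-66577) = (3417 + 174)*(-1/66577) = 3591*(-1/66577) = -513/9511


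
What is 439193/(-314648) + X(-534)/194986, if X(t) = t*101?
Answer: -51303355765/30675977464 ≈ -1.6724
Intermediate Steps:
X(t) = 101*t
439193/(-314648) + X(-534)/194986 = 439193/(-314648) + (101*(-534))/194986 = 439193*(-1/314648) - 53934*1/194986 = -439193/314648 - 26967/97493 = -51303355765/30675977464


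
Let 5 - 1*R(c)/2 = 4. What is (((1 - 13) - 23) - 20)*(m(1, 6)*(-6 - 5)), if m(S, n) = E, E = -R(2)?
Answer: -1210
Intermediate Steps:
R(c) = 2 (R(c) = 10 - 2*4 = 10 - 8 = 2)
E = -2 (E = -1*2 = -2)
m(S, n) = -2
(((1 - 13) - 23) - 20)*(m(1, 6)*(-6 - 5)) = (((1 - 13) - 23) - 20)*(-2*(-6 - 5)) = ((-12 - 23) - 20)*(-2*(-11)) = (-35 - 20)*22 = -55*22 = -1210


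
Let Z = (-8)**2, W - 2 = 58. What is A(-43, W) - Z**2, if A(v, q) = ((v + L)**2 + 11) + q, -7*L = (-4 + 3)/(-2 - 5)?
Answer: -5220361/2401 ≈ -2174.2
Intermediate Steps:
W = 60 (W = 2 + 58 = 60)
L = -1/49 (L = -(-4 + 3)/(7*(-2 - 5)) = -(-1)/(7*(-7)) = -(-1)*(-1)/(7*7) = -1/7*1/7 = -1/49 ≈ -0.020408)
A(v, q) = 11 + q + (-1/49 + v)**2 (A(v, q) = ((v - 1/49)**2 + 11) + q = ((-1/49 + v)**2 + 11) + q = (11 + (-1/49 + v)**2) + q = 11 + q + (-1/49 + v)**2)
Z = 64
A(-43, W) - Z**2 = (11 + 60 + (-1 + 49*(-43))**2/2401) - 1*64**2 = (11 + 60 + (-1 - 2107)**2/2401) - 1*4096 = (11 + 60 + (1/2401)*(-2108)**2) - 4096 = (11 + 60 + (1/2401)*4443664) - 4096 = (11 + 60 + 4443664/2401) - 4096 = 4614135/2401 - 4096 = -5220361/2401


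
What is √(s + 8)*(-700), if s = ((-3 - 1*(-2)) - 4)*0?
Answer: -1400*√2 ≈ -1979.9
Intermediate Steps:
s = 0 (s = ((-3 + 2) - 4)*0 = (-1 - 4)*0 = -5*0 = 0)
√(s + 8)*(-700) = √(0 + 8)*(-700) = √8*(-700) = (2*√2)*(-700) = -1400*√2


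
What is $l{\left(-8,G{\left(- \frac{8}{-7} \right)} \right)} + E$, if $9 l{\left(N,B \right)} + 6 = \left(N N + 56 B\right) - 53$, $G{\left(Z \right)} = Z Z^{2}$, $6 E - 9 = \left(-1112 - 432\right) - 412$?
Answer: $- \frac{92509}{294} \approx -314.66$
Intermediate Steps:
$E = - \frac{649}{2}$ ($E = \frac{3}{2} + \frac{\left(-1112 - 432\right) - 412}{6} = \frac{3}{2} + \frac{-1544 - 412}{6} = \frac{3}{2} + \frac{1}{6} \left(-1956\right) = \frac{3}{2} - 326 = - \frac{649}{2} \approx -324.5$)
$G{\left(Z \right)} = Z^{3}$
$l{\left(N,B \right)} = - \frac{59}{9} + \frac{N^{2}}{9} + \frac{56 B}{9}$ ($l{\left(N,B \right)} = - \frac{2}{3} + \frac{\left(N N + 56 B\right) - 53}{9} = - \frac{2}{3} + \frac{\left(N^{2} + 56 B\right) - 53}{9} = - \frac{2}{3} + \frac{-53 + N^{2} + 56 B}{9} = - \frac{2}{3} + \left(- \frac{53}{9} + \frac{N^{2}}{9} + \frac{56 B}{9}\right) = - \frac{59}{9} + \frac{N^{2}}{9} + \frac{56 B}{9}$)
$l{\left(-8,G{\left(- \frac{8}{-7} \right)} \right)} + E = \left(- \frac{59}{9} + \frac{\left(-8\right)^{2}}{9} + \frac{56 \left(- \frac{8}{-7}\right)^{3}}{9}\right) - \frac{649}{2} = \left(- \frac{59}{9} + \frac{1}{9} \cdot 64 + \frac{56 \left(\left(-8\right) \left(- \frac{1}{7}\right)\right)^{3}}{9}\right) - \frac{649}{2} = \left(- \frac{59}{9} + \frac{64}{9} + \frac{56 \left(\frac{8}{7}\right)^{3}}{9}\right) - \frac{649}{2} = \left(- \frac{59}{9} + \frac{64}{9} + \frac{56}{9} \cdot \frac{512}{343}\right) - \frac{649}{2} = \left(- \frac{59}{9} + \frac{64}{9} + \frac{4096}{441}\right) - \frac{649}{2} = \frac{1447}{147} - \frac{649}{2} = - \frac{92509}{294}$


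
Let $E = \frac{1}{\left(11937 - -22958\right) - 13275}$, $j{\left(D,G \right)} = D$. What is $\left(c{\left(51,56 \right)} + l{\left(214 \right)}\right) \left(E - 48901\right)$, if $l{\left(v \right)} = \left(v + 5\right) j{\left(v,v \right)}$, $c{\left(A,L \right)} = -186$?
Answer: $- \frac{2467597270746}{1081} \approx -2.2827 \cdot 10^{9}$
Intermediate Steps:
$l{\left(v \right)} = v \left(5 + v\right)$ ($l{\left(v \right)} = \left(v + 5\right) v = \left(5 + v\right) v = v \left(5 + v\right)$)
$E = \frac{1}{21620}$ ($E = \frac{1}{\left(11937 + 22958\right) - 13275} = \frac{1}{34895 - 13275} = \frac{1}{21620} \approx 4.6253 \cdot 10^{-5}$)
$\left(c{\left(51,56 \right)} + l{\left(214 \right)}\right) \left(E - 48901\right) = \left(-186 + 214 \left(5 + 214\right)\right) \left(\frac{1}{21620} - 48901\right) = \left(-186 + 214 \cdot 219\right) \left(- \frac{1057239619}{21620}\right) = \left(-186 + 46866\right) \left(- \frac{1057239619}{21620}\right) = 46680 \left(- \frac{1057239619}{21620}\right) = - \frac{2467597270746}{1081}$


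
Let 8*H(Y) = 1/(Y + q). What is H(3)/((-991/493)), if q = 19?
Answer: -493/174416 ≈ -0.0028266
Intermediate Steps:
H(Y) = 1/(8*(19 + Y)) (H(Y) = 1/(8*(Y + 19)) = 1/(8*(19 + Y)))
H(3)/((-991/493)) = (1/(8*(19 + 3)))/((-991/493)) = ((⅛)/22)/((-991*1/493)) = ((⅛)*(1/22))/(-991/493) = (1/176)*(-493/991) = -493/174416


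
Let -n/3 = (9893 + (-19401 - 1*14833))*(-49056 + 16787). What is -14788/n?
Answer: 14788/2356379187 ≈ 6.2757e-6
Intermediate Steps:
n = -2356379187 (n = -3*(9893 + (-19401 - 1*14833))*(-49056 + 16787) = -3*(9893 + (-19401 - 14833))*(-32269) = -3*(9893 - 34234)*(-32269) = -(-73023)*(-32269) = -3*785459729 = -2356379187)
-14788/n = -14788/(-2356379187) = -14788*(-1/2356379187) = 14788/2356379187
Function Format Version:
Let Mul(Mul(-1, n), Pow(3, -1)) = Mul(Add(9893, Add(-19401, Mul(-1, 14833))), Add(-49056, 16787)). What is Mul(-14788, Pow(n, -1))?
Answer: Rational(14788, 2356379187) ≈ 6.2757e-6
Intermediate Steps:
n = -2356379187 (n = Mul(-3, Mul(Add(9893, Add(-19401, Mul(-1, 14833))), Add(-49056, 16787))) = Mul(-3, Mul(Add(9893, Add(-19401, -14833)), -32269)) = Mul(-3, Mul(Add(9893, -34234), -32269)) = Mul(-3, Mul(-24341, -32269)) = Mul(-3, 785459729) = -2356379187)
Mul(-14788, Pow(n, -1)) = Mul(-14788, Pow(-2356379187, -1)) = Mul(-14788, Rational(-1, 2356379187)) = Rational(14788, 2356379187)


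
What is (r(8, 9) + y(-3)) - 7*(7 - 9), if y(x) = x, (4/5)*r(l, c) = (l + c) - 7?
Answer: 47/2 ≈ 23.500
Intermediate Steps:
r(l, c) = -35/4 + 5*c/4 + 5*l/4 (r(l, c) = 5*((l + c) - 7)/4 = 5*((c + l) - 7)/4 = 5*(-7 + c + l)/4 = -35/4 + 5*c/4 + 5*l/4)
(r(8, 9) + y(-3)) - 7*(7 - 9) = ((-35/4 + (5/4)*9 + (5/4)*8) - 3) - 7*(7 - 9) = ((-35/4 + 45/4 + 10) - 3) - 7*(-2) = (25/2 - 3) + 14 = 19/2 + 14 = 47/2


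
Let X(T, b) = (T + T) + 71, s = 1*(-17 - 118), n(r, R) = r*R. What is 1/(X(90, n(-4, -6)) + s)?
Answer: 1/116 ≈ 0.0086207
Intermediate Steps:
n(r, R) = R*r
s = -135 (s = 1*(-135) = -135)
X(T, b) = 71 + 2*T (X(T, b) = 2*T + 71 = 71 + 2*T)
1/(X(90, n(-4, -6)) + s) = 1/((71 + 2*90) - 135) = 1/((71 + 180) - 135) = 1/(251 - 135) = 1/116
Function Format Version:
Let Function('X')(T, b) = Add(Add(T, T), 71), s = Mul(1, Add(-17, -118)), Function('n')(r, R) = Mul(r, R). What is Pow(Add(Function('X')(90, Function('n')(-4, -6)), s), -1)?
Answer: Rational(1, 116) ≈ 0.0086207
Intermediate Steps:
Function('n')(r, R) = Mul(R, r)
s = -135 (s = Mul(1, -135) = -135)
Function('X')(T, b) = Add(71, Mul(2, T)) (Function('X')(T, b) = Add(Mul(2, T), 71) = Add(71, Mul(2, T)))
Pow(Add(Function('X')(90, Function('n')(-4, -6)), s), -1) = Pow(Add(Add(71, Mul(2, 90)), -135), -1) = Pow(Add(Add(71, 180), -135), -1) = Pow(Add(251, -135), -1) = Pow(116, -1) = Rational(1, 116)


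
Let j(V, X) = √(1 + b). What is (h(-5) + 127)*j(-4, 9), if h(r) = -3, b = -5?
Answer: 248*I ≈ 248.0*I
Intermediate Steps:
j(V, X) = 2*I (j(V, X) = √(1 - 5) = √(-4) = 2*I)
(h(-5) + 127)*j(-4, 9) = (-3 + 127)*(2*I) = 124*(2*I) = 248*I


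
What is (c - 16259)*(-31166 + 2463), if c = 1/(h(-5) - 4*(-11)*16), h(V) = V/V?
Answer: 329010835582/705 ≈ 4.6668e+8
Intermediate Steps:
h(V) = 1
c = 1/705 (c = 1/(1 - 4*(-11)*16) = 1/(1 + 44*16) = 1/(1 + 704) = 1/705 ≈ 0.0014184)
(c - 16259)*(-31166 + 2463) = (1/705 - 16259)*(-31166 + 2463) = -11462594/705*(-28703) = 329010835582/705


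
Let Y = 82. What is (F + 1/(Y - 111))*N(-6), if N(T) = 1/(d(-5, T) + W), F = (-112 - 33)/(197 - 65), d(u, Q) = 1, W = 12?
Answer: -4337/49764 ≈ -0.087151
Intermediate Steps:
F = -145/132 ≈ -1.0985
N(T) = 1/13 (N(T) = 1/(1 + 12) = 1/13)
(F + 1/(Y - 111))*N(-6) = (-145/132 + 1/(82 - 111))*(1/13) = (-145/132 + 1/(-29))*(1/13) = (-145/132 - 1/29)*(1/13) = -4337/3828*1/13 = -4337/49764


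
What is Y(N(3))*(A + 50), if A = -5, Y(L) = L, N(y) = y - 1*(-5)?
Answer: 360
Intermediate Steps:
N(y) = 5 + y (N(y) = y + 5 = 5 + y)
Y(N(3))*(A + 50) = (5 + 3)*(-5 + 50) = 8*45 = 360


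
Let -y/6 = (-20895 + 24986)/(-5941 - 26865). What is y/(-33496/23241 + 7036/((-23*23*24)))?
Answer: -33531169666/89425038847 ≈ -0.37496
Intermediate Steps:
y = 12273/16403 (y = -6*(-20895 + 24986)/(-5941 - 26865) = -24546/(-32806) = -24546*(-1)/32806 = -6*(-4091/32806) = 12273/16403 ≈ 0.74822)
y/(-33496/23241 + 7036/((-23*23*24))) = 12273/(16403*(-33496/23241 + 7036/((-23*23*24)))) = 12273/(16403*(-33496*1/23241 + 7036/((-529*24)))) = 12273/(16403*(-33496/23241 + 7036/(-12696))) = 12273/(16403*(-33496/23241 + 7036*(-1/12696))) = 12273/(16403*(-33496/23241 - 1759/3174)) = 12273/(16403*(-16355247/8196326)) = (12273/16403)*(-8196326/16355247) = -33531169666/89425038847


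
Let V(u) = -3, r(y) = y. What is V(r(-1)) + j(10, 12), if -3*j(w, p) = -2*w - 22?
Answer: 11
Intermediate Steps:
j(w, p) = 22/3 + 2*w/3 (j(w, p) = -(-2*w - 22)/3 = -(-22 - 2*w)/3 = 22/3 + 2*w/3)
V(r(-1)) + j(10, 12) = -3 + (22/3 + (⅔)*10) = -3 + (22/3 + 20/3) = -3 + 14 = 11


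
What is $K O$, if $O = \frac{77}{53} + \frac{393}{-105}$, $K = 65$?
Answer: $- \frac{55224}{371} \approx -148.85$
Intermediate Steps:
$O = - \frac{4248}{1855}$ ($O = 77 \cdot \frac{1}{53} + 393 \left(- \frac{1}{105}\right) = \frac{77}{53} - \frac{131}{35} = - \frac{4248}{1855} \approx -2.29$)
$K O = 65 \left(- \frac{4248}{1855}\right) = - \frac{55224}{371}$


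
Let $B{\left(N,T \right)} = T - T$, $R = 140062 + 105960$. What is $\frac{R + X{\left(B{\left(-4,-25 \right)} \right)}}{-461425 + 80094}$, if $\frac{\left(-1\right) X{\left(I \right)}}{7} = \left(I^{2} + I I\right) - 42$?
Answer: $- \frac{246316}{381331} \approx -0.64594$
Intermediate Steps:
$R = 246022$
$B{\left(N,T \right)} = 0$
$X{\left(I \right)} = 294 - 14 I^{2}$ ($X{\left(I \right)} = - 7 \left(\left(I^{2} + I I\right) - 42\right) = - 7 \left(\left(I^{2} + I^{2}\right) - 42\right) = - 7 \left(2 I^{2} - 42\right) = - 7 \left(-42 + 2 I^{2}\right) = 294 - 14 I^{2}$)
$\frac{R + X{\left(B{\left(-4,-25 \right)} \right)}}{-461425 + 80094} = \frac{246022 + \left(294 - 14 \cdot 0^{2}\right)}{-461425 + 80094} = \frac{246022 + \left(294 - 0\right)}{-381331} = \left(246022 + \left(294 + 0\right)\right) \left(- \frac{1}{381331}\right) = \left(246022 + 294\right) \left(- \frac{1}{381331}\right) = 246316 \left(- \frac{1}{381331}\right) = - \frac{246316}{381331}$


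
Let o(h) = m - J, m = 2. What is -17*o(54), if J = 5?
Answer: 51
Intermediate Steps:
o(h) = -3 (o(h) = 2 - 1*5 = 2 - 5 = -3)
-17*o(54) = -17*(-3) = 51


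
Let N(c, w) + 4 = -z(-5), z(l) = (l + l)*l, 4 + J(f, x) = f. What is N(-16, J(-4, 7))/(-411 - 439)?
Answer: 27/425 ≈ 0.063529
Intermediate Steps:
J(f, x) = -4 + f
z(l) = 2*l² (z(l) = (2*l)*l = 2*l²)
N(c, w) = -54 (N(c, w) = -4 - 2*(-5)² = -4 - 2*25 = -4 - 1*50 = -4 - 50 = -54)
N(-16, J(-4, 7))/(-411 - 439) = -54/(-411 - 439) = -54/(-850) = -1/850*(-54) = 27/425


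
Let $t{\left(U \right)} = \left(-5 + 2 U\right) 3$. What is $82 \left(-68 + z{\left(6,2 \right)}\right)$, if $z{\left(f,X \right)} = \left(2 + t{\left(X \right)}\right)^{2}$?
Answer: $-5494$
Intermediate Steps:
$t{\left(U \right)} = -15 + 6 U$
$z{\left(f,X \right)} = \left(-13 + 6 X\right)^{2}$ ($z{\left(f,X \right)} = \left(2 + \left(-15 + 6 X\right)\right)^{2} = \left(-13 + 6 X\right)^{2}$)
$82 \left(-68 + z{\left(6,2 \right)}\right) = 82 \left(-68 + \left(-13 + 6 \cdot 2\right)^{2}\right) = 82 \left(-68 + \left(-13 + 12\right)^{2}\right) = 82 \left(-68 + \left(-1\right)^{2}\right) = 82 \left(-68 + 1\right) = 82 \left(-67\right) = -5494$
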